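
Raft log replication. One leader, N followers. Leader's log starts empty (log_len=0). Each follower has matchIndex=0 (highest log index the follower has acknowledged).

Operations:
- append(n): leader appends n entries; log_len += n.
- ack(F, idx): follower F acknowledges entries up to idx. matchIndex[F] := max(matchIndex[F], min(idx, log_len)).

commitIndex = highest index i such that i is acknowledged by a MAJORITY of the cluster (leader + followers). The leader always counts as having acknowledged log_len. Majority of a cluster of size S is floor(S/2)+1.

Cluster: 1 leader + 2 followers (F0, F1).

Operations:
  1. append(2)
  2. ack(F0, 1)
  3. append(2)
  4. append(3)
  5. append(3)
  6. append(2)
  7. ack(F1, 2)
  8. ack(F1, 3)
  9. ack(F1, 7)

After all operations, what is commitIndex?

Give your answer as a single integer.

Answer: 7

Derivation:
Op 1: append 2 -> log_len=2
Op 2: F0 acks idx 1 -> match: F0=1 F1=0; commitIndex=1
Op 3: append 2 -> log_len=4
Op 4: append 3 -> log_len=7
Op 5: append 3 -> log_len=10
Op 6: append 2 -> log_len=12
Op 7: F1 acks idx 2 -> match: F0=1 F1=2; commitIndex=2
Op 8: F1 acks idx 3 -> match: F0=1 F1=3; commitIndex=3
Op 9: F1 acks idx 7 -> match: F0=1 F1=7; commitIndex=7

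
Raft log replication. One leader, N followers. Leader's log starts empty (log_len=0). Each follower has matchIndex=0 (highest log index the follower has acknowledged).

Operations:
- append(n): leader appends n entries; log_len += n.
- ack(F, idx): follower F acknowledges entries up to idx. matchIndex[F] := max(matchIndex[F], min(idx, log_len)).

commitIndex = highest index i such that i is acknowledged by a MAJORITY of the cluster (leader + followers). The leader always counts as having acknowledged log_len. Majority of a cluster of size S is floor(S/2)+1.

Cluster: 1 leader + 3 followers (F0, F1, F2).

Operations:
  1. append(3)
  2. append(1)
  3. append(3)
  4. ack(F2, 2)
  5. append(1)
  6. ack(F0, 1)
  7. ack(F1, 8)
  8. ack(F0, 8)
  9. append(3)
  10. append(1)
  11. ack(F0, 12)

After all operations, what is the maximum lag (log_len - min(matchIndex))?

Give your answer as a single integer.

Answer: 10

Derivation:
Op 1: append 3 -> log_len=3
Op 2: append 1 -> log_len=4
Op 3: append 3 -> log_len=7
Op 4: F2 acks idx 2 -> match: F0=0 F1=0 F2=2; commitIndex=0
Op 5: append 1 -> log_len=8
Op 6: F0 acks idx 1 -> match: F0=1 F1=0 F2=2; commitIndex=1
Op 7: F1 acks idx 8 -> match: F0=1 F1=8 F2=2; commitIndex=2
Op 8: F0 acks idx 8 -> match: F0=8 F1=8 F2=2; commitIndex=8
Op 9: append 3 -> log_len=11
Op 10: append 1 -> log_len=12
Op 11: F0 acks idx 12 -> match: F0=12 F1=8 F2=2; commitIndex=8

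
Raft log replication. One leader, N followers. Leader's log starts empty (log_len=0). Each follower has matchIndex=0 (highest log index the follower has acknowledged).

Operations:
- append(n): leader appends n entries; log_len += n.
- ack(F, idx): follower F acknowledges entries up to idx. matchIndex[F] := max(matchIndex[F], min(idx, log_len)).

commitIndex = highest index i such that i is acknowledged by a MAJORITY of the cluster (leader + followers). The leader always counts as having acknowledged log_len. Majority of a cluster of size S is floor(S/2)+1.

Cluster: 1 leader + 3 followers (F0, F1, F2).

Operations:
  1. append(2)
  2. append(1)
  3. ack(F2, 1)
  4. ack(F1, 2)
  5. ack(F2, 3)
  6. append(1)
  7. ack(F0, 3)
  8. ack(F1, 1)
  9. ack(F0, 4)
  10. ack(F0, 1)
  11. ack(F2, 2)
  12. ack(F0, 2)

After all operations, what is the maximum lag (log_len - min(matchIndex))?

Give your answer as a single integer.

Answer: 2

Derivation:
Op 1: append 2 -> log_len=2
Op 2: append 1 -> log_len=3
Op 3: F2 acks idx 1 -> match: F0=0 F1=0 F2=1; commitIndex=0
Op 4: F1 acks idx 2 -> match: F0=0 F1=2 F2=1; commitIndex=1
Op 5: F2 acks idx 3 -> match: F0=0 F1=2 F2=3; commitIndex=2
Op 6: append 1 -> log_len=4
Op 7: F0 acks idx 3 -> match: F0=3 F1=2 F2=3; commitIndex=3
Op 8: F1 acks idx 1 -> match: F0=3 F1=2 F2=3; commitIndex=3
Op 9: F0 acks idx 4 -> match: F0=4 F1=2 F2=3; commitIndex=3
Op 10: F0 acks idx 1 -> match: F0=4 F1=2 F2=3; commitIndex=3
Op 11: F2 acks idx 2 -> match: F0=4 F1=2 F2=3; commitIndex=3
Op 12: F0 acks idx 2 -> match: F0=4 F1=2 F2=3; commitIndex=3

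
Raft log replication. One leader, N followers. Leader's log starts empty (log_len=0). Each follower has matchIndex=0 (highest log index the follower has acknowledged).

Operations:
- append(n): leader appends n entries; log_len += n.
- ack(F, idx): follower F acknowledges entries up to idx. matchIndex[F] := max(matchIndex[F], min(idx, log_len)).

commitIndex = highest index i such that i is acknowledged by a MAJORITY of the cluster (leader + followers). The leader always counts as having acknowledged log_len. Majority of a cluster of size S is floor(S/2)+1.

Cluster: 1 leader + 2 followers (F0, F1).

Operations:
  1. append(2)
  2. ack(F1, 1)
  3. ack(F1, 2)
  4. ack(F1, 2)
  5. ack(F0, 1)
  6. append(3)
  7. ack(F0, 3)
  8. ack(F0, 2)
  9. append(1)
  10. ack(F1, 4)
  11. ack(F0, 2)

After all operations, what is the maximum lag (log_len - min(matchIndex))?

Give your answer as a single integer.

Answer: 3

Derivation:
Op 1: append 2 -> log_len=2
Op 2: F1 acks idx 1 -> match: F0=0 F1=1; commitIndex=1
Op 3: F1 acks idx 2 -> match: F0=0 F1=2; commitIndex=2
Op 4: F1 acks idx 2 -> match: F0=0 F1=2; commitIndex=2
Op 5: F0 acks idx 1 -> match: F0=1 F1=2; commitIndex=2
Op 6: append 3 -> log_len=5
Op 7: F0 acks idx 3 -> match: F0=3 F1=2; commitIndex=3
Op 8: F0 acks idx 2 -> match: F0=3 F1=2; commitIndex=3
Op 9: append 1 -> log_len=6
Op 10: F1 acks idx 4 -> match: F0=3 F1=4; commitIndex=4
Op 11: F0 acks idx 2 -> match: F0=3 F1=4; commitIndex=4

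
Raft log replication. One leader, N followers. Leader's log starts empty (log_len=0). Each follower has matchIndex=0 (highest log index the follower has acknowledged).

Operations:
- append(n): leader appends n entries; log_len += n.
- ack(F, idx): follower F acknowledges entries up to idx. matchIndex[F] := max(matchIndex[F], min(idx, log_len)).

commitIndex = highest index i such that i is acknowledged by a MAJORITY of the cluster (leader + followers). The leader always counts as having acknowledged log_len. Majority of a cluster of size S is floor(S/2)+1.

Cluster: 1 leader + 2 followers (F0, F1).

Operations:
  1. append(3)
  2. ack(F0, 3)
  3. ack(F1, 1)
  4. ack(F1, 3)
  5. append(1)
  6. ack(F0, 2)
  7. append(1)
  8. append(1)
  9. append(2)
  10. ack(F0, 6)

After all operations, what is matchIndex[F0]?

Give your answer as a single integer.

Answer: 6

Derivation:
Op 1: append 3 -> log_len=3
Op 2: F0 acks idx 3 -> match: F0=3 F1=0; commitIndex=3
Op 3: F1 acks idx 1 -> match: F0=3 F1=1; commitIndex=3
Op 4: F1 acks idx 3 -> match: F0=3 F1=3; commitIndex=3
Op 5: append 1 -> log_len=4
Op 6: F0 acks idx 2 -> match: F0=3 F1=3; commitIndex=3
Op 7: append 1 -> log_len=5
Op 8: append 1 -> log_len=6
Op 9: append 2 -> log_len=8
Op 10: F0 acks idx 6 -> match: F0=6 F1=3; commitIndex=6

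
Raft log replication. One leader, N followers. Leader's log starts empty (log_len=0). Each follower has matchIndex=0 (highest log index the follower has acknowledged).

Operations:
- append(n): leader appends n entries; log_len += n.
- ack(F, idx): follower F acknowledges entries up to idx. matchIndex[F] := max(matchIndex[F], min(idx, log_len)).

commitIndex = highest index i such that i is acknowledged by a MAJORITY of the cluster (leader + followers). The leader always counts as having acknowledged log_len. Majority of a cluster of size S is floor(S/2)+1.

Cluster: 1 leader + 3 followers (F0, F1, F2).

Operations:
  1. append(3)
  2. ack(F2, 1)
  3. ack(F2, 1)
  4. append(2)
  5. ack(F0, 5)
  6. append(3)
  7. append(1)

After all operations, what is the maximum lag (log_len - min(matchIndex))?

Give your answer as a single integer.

Op 1: append 3 -> log_len=3
Op 2: F2 acks idx 1 -> match: F0=0 F1=0 F2=1; commitIndex=0
Op 3: F2 acks idx 1 -> match: F0=0 F1=0 F2=1; commitIndex=0
Op 4: append 2 -> log_len=5
Op 5: F0 acks idx 5 -> match: F0=5 F1=0 F2=1; commitIndex=1
Op 6: append 3 -> log_len=8
Op 7: append 1 -> log_len=9

Answer: 9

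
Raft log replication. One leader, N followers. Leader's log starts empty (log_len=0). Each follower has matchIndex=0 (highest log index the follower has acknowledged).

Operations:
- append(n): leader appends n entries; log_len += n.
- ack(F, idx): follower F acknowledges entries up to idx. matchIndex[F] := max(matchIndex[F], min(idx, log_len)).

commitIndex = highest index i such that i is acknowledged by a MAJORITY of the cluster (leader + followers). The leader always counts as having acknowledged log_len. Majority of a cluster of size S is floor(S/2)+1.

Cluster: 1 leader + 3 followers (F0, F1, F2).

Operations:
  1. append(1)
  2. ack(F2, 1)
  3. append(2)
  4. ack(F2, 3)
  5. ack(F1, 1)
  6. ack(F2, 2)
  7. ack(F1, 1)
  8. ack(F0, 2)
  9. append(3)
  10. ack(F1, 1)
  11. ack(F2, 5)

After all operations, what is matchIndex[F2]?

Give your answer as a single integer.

Op 1: append 1 -> log_len=1
Op 2: F2 acks idx 1 -> match: F0=0 F1=0 F2=1; commitIndex=0
Op 3: append 2 -> log_len=3
Op 4: F2 acks idx 3 -> match: F0=0 F1=0 F2=3; commitIndex=0
Op 5: F1 acks idx 1 -> match: F0=0 F1=1 F2=3; commitIndex=1
Op 6: F2 acks idx 2 -> match: F0=0 F1=1 F2=3; commitIndex=1
Op 7: F1 acks idx 1 -> match: F0=0 F1=1 F2=3; commitIndex=1
Op 8: F0 acks idx 2 -> match: F0=2 F1=1 F2=3; commitIndex=2
Op 9: append 3 -> log_len=6
Op 10: F1 acks idx 1 -> match: F0=2 F1=1 F2=3; commitIndex=2
Op 11: F2 acks idx 5 -> match: F0=2 F1=1 F2=5; commitIndex=2

Answer: 5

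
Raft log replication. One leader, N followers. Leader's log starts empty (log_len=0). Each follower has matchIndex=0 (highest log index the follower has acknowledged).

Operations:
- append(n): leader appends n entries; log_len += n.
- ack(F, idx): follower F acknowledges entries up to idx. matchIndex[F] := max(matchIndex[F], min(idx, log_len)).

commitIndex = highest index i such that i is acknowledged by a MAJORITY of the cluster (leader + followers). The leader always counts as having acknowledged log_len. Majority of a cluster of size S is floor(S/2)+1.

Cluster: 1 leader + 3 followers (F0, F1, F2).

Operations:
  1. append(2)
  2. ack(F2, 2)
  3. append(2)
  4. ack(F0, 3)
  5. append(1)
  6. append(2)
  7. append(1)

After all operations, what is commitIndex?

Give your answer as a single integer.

Answer: 2

Derivation:
Op 1: append 2 -> log_len=2
Op 2: F2 acks idx 2 -> match: F0=0 F1=0 F2=2; commitIndex=0
Op 3: append 2 -> log_len=4
Op 4: F0 acks idx 3 -> match: F0=3 F1=0 F2=2; commitIndex=2
Op 5: append 1 -> log_len=5
Op 6: append 2 -> log_len=7
Op 7: append 1 -> log_len=8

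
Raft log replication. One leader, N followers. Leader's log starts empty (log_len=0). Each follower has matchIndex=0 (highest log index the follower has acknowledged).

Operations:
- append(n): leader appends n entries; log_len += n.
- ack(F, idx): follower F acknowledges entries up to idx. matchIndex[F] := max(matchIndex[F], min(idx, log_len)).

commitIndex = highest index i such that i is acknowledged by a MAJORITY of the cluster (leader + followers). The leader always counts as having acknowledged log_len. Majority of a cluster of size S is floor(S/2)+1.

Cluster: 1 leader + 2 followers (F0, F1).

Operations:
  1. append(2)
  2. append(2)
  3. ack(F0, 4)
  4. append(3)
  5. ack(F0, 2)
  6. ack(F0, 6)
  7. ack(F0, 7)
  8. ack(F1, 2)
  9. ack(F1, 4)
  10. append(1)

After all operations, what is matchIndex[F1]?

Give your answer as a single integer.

Op 1: append 2 -> log_len=2
Op 2: append 2 -> log_len=4
Op 3: F0 acks idx 4 -> match: F0=4 F1=0; commitIndex=4
Op 4: append 3 -> log_len=7
Op 5: F0 acks idx 2 -> match: F0=4 F1=0; commitIndex=4
Op 6: F0 acks idx 6 -> match: F0=6 F1=0; commitIndex=6
Op 7: F0 acks idx 7 -> match: F0=7 F1=0; commitIndex=7
Op 8: F1 acks idx 2 -> match: F0=7 F1=2; commitIndex=7
Op 9: F1 acks idx 4 -> match: F0=7 F1=4; commitIndex=7
Op 10: append 1 -> log_len=8

Answer: 4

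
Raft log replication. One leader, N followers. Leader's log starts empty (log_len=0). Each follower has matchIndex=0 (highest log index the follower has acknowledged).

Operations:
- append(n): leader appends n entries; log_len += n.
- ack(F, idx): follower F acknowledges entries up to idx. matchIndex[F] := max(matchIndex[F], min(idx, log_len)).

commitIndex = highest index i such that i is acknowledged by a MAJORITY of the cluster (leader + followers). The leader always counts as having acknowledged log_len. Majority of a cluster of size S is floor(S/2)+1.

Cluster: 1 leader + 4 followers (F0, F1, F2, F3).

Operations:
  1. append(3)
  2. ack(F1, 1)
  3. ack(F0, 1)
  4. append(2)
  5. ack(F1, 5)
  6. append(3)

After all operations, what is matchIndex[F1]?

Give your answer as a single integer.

Answer: 5

Derivation:
Op 1: append 3 -> log_len=3
Op 2: F1 acks idx 1 -> match: F0=0 F1=1 F2=0 F3=0; commitIndex=0
Op 3: F0 acks idx 1 -> match: F0=1 F1=1 F2=0 F3=0; commitIndex=1
Op 4: append 2 -> log_len=5
Op 5: F1 acks idx 5 -> match: F0=1 F1=5 F2=0 F3=0; commitIndex=1
Op 6: append 3 -> log_len=8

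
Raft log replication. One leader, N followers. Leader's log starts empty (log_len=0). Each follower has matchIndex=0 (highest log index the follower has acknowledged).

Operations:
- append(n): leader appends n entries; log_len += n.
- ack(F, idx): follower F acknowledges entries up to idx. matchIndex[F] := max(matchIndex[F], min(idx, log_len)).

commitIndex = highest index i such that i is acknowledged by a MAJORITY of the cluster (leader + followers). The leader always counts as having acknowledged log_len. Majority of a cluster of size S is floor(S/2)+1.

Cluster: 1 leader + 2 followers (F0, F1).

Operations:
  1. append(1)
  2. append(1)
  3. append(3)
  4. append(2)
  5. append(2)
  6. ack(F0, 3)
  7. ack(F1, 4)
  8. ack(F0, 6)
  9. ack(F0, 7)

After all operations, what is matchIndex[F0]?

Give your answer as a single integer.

Op 1: append 1 -> log_len=1
Op 2: append 1 -> log_len=2
Op 3: append 3 -> log_len=5
Op 4: append 2 -> log_len=7
Op 5: append 2 -> log_len=9
Op 6: F0 acks idx 3 -> match: F0=3 F1=0; commitIndex=3
Op 7: F1 acks idx 4 -> match: F0=3 F1=4; commitIndex=4
Op 8: F0 acks idx 6 -> match: F0=6 F1=4; commitIndex=6
Op 9: F0 acks idx 7 -> match: F0=7 F1=4; commitIndex=7

Answer: 7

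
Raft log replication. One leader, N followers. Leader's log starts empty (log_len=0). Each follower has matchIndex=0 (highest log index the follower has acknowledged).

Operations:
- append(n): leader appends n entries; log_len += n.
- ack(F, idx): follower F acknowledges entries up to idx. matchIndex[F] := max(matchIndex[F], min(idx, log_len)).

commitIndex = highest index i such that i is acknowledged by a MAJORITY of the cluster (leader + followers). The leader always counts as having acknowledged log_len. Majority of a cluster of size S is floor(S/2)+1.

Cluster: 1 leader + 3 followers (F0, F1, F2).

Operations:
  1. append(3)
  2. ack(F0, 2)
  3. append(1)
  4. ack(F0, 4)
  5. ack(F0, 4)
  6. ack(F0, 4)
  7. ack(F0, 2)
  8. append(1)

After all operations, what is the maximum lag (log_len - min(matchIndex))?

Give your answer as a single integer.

Op 1: append 3 -> log_len=3
Op 2: F0 acks idx 2 -> match: F0=2 F1=0 F2=0; commitIndex=0
Op 3: append 1 -> log_len=4
Op 4: F0 acks idx 4 -> match: F0=4 F1=0 F2=0; commitIndex=0
Op 5: F0 acks idx 4 -> match: F0=4 F1=0 F2=0; commitIndex=0
Op 6: F0 acks idx 4 -> match: F0=4 F1=0 F2=0; commitIndex=0
Op 7: F0 acks idx 2 -> match: F0=4 F1=0 F2=0; commitIndex=0
Op 8: append 1 -> log_len=5

Answer: 5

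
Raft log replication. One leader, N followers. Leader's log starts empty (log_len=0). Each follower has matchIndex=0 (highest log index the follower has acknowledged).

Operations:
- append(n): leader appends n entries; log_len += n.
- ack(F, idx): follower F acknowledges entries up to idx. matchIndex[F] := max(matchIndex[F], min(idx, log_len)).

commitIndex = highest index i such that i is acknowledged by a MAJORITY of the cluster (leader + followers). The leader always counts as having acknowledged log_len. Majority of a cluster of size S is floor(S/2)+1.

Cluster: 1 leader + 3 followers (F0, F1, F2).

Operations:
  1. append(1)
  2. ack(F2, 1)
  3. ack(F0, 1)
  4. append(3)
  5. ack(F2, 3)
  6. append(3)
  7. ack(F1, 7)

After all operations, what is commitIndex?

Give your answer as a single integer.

Answer: 3

Derivation:
Op 1: append 1 -> log_len=1
Op 2: F2 acks idx 1 -> match: F0=0 F1=0 F2=1; commitIndex=0
Op 3: F0 acks idx 1 -> match: F0=1 F1=0 F2=1; commitIndex=1
Op 4: append 3 -> log_len=4
Op 5: F2 acks idx 3 -> match: F0=1 F1=0 F2=3; commitIndex=1
Op 6: append 3 -> log_len=7
Op 7: F1 acks idx 7 -> match: F0=1 F1=7 F2=3; commitIndex=3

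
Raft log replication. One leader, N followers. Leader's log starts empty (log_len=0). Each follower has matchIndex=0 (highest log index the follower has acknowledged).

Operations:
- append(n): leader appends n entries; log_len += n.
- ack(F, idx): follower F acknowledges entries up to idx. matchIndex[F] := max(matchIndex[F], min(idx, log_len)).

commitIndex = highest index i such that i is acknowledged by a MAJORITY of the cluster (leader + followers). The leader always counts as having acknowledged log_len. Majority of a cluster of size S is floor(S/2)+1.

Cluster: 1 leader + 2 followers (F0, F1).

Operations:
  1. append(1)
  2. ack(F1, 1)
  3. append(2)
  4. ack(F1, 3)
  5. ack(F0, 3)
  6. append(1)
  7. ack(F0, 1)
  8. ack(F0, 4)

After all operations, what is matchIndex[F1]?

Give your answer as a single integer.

Op 1: append 1 -> log_len=1
Op 2: F1 acks idx 1 -> match: F0=0 F1=1; commitIndex=1
Op 3: append 2 -> log_len=3
Op 4: F1 acks idx 3 -> match: F0=0 F1=3; commitIndex=3
Op 5: F0 acks idx 3 -> match: F0=3 F1=3; commitIndex=3
Op 6: append 1 -> log_len=4
Op 7: F0 acks idx 1 -> match: F0=3 F1=3; commitIndex=3
Op 8: F0 acks idx 4 -> match: F0=4 F1=3; commitIndex=4

Answer: 3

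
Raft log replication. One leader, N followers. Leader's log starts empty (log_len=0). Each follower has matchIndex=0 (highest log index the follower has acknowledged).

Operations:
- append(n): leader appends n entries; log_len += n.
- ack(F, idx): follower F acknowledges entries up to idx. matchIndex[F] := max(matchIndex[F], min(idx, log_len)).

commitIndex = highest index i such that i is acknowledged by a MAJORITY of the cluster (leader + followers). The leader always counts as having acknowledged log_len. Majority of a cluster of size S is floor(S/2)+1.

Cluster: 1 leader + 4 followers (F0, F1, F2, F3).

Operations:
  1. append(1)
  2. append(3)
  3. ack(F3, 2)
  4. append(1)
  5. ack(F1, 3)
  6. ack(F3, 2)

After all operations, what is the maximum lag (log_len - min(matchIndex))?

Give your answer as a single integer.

Answer: 5

Derivation:
Op 1: append 1 -> log_len=1
Op 2: append 3 -> log_len=4
Op 3: F3 acks idx 2 -> match: F0=0 F1=0 F2=0 F3=2; commitIndex=0
Op 4: append 1 -> log_len=5
Op 5: F1 acks idx 3 -> match: F0=0 F1=3 F2=0 F3=2; commitIndex=2
Op 6: F3 acks idx 2 -> match: F0=0 F1=3 F2=0 F3=2; commitIndex=2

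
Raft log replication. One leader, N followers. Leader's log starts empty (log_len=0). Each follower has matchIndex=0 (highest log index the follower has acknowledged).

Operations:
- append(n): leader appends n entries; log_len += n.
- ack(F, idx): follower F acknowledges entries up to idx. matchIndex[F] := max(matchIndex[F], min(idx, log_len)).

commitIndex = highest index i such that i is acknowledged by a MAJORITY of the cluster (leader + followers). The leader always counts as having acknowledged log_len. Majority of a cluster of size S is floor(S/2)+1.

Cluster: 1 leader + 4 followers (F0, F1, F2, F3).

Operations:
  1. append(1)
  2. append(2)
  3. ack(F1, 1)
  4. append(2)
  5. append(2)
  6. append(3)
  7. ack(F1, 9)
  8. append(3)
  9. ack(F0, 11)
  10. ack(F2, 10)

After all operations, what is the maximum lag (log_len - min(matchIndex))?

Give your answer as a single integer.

Answer: 13

Derivation:
Op 1: append 1 -> log_len=1
Op 2: append 2 -> log_len=3
Op 3: F1 acks idx 1 -> match: F0=0 F1=1 F2=0 F3=0; commitIndex=0
Op 4: append 2 -> log_len=5
Op 5: append 2 -> log_len=7
Op 6: append 3 -> log_len=10
Op 7: F1 acks idx 9 -> match: F0=0 F1=9 F2=0 F3=0; commitIndex=0
Op 8: append 3 -> log_len=13
Op 9: F0 acks idx 11 -> match: F0=11 F1=9 F2=0 F3=0; commitIndex=9
Op 10: F2 acks idx 10 -> match: F0=11 F1=9 F2=10 F3=0; commitIndex=10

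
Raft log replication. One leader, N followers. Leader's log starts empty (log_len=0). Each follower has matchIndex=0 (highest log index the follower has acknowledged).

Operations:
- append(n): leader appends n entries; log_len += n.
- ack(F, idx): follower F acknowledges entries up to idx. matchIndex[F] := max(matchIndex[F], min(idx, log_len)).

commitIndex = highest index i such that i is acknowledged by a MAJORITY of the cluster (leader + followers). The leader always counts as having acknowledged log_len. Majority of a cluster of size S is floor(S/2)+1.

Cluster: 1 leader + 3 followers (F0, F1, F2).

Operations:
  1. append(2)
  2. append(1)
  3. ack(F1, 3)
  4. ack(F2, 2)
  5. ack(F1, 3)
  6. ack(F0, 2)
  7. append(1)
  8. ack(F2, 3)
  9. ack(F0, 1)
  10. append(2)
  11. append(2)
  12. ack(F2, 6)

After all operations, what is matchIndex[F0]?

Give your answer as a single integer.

Op 1: append 2 -> log_len=2
Op 2: append 1 -> log_len=3
Op 3: F1 acks idx 3 -> match: F0=0 F1=3 F2=0; commitIndex=0
Op 4: F2 acks idx 2 -> match: F0=0 F1=3 F2=2; commitIndex=2
Op 5: F1 acks idx 3 -> match: F0=0 F1=3 F2=2; commitIndex=2
Op 6: F0 acks idx 2 -> match: F0=2 F1=3 F2=2; commitIndex=2
Op 7: append 1 -> log_len=4
Op 8: F2 acks idx 3 -> match: F0=2 F1=3 F2=3; commitIndex=3
Op 9: F0 acks idx 1 -> match: F0=2 F1=3 F2=3; commitIndex=3
Op 10: append 2 -> log_len=6
Op 11: append 2 -> log_len=8
Op 12: F2 acks idx 6 -> match: F0=2 F1=3 F2=6; commitIndex=3

Answer: 2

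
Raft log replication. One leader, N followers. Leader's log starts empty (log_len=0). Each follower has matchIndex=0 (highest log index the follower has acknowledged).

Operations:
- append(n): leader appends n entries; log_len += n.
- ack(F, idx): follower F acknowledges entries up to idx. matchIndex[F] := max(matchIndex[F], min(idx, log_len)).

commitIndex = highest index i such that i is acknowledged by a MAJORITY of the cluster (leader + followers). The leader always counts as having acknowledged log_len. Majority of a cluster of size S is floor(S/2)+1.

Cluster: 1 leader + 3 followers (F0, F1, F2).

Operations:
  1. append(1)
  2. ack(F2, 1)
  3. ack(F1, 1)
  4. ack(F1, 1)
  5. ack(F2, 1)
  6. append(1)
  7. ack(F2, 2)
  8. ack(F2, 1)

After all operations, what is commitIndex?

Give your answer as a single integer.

Answer: 1

Derivation:
Op 1: append 1 -> log_len=1
Op 2: F2 acks idx 1 -> match: F0=0 F1=0 F2=1; commitIndex=0
Op 3: F1 acks idx 1 -> match: F0=0 F1=1 F2=1; commitIndex=1
Op 4: F1 acks idx 1 -> match: F0=0 F1=1 F2=1; commitIndex=1
Op 5: F2 acks idx 1 -> match: F0=0 F1=1 F2=1; commitIndex=1
Op 6: append 1 -> log_len=2
Op 7: F2 acks idx 2 -> match: F0=0 F1=1 F2=2; commitIndex=1
Op 8: F2 acks idx 1 -> match: F0=0 F1=1 F2=2; commitIndex=1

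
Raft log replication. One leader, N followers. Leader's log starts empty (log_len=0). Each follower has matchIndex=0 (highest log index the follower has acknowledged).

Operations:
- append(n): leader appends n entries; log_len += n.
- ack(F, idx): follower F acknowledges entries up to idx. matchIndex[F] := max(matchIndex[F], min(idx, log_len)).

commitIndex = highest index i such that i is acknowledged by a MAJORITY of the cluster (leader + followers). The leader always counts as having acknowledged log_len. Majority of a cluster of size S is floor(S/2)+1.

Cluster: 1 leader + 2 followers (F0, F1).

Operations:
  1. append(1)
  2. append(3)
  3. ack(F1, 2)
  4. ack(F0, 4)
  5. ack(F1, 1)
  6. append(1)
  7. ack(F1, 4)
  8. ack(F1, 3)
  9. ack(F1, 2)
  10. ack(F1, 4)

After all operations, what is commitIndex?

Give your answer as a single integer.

Op 1: append 1 -> log_len=1
Op 2: append 3 -> log_len=4
Op 3: F1 acks idx 2 -> match: F0=0 F1=2; commitIndex=2
Op 4: F0 acks idx 4 -> match: F0=4 F1=2; commitIndex=4
Op 5: F1 acks idx 1 -> match: F0=4 F1=2; commitIndex=4
Op 6: append 1 -> log_len=5
Op 7: F1 acks idx 4 -> match: F0=4 F1=4; commitIndex=4
Op 8: F1 acks idx 3 -> match: F0=4 F1=4; commitIndex=4
Op 9: F1 acks idx 2 -> match: F0=4 F1=4; commitIndex=4
Op 10: F1 acks idx 4 -> match: F0=4 F1=4; commitIndex=4

Answer: 4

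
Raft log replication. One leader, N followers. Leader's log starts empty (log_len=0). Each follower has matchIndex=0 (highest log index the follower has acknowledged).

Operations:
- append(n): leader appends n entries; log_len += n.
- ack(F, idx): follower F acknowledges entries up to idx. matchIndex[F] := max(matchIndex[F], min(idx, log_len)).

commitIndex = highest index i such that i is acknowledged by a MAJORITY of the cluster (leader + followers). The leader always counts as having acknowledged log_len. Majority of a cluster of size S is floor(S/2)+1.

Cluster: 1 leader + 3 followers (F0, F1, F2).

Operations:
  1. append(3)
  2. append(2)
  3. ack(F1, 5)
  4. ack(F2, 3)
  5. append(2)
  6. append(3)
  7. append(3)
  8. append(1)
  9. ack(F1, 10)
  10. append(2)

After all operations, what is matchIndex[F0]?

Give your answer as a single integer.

Op 1: append 3 -> log_len=3
Op 2: append 2 -> log_len=5
Op 3: F1 acks idx 5 -> match: F0=0 F1=5 F2=0; commitIndex=0
Op 4: F2 acks idx 3 -> match: F0=0 F1=5 F2=3; commitIndex=3
Op 5: append 2 -> log_len=7
Op 6: append 3 -> log_len=10
Op 7: append 3 -> log_len=13
Op 8: append 1 -> log_len=14
Op 9: F1 acks idx 10 -> match: F0=0 F1=10 F2=3; commitIndex=3
Op 10: append 2 -> log_len=16

Answer: 0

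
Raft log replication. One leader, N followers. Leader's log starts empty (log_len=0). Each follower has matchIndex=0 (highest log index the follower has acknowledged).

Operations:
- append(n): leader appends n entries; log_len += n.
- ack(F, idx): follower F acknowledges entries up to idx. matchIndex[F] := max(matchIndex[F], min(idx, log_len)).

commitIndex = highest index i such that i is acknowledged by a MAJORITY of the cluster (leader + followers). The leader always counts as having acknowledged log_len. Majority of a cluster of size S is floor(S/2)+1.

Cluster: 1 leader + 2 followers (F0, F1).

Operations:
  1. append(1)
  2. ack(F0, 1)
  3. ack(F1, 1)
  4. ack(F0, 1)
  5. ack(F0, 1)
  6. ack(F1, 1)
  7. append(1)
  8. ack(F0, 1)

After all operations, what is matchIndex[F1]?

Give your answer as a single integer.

Answer: 1

Derivation:
Op 1: append 1 -> log_len=1
Op 2: F0 acks idx 1 -> match: F0=1 F1=0; commitIndex=1
Op 3: F1 acks idx 1 -> match: F0=1 F1=1; commitIndex=1
Op 4: F0 acks idx 1 -> match: F0=1 F1=1; commitIndex=1
Op 5: F0 acks idx 1 -> match: F0=1 F1=1; commitIndex=1
Op 6: F1 acks idx 1 -> match: F0=1 F1=1; commitIndex=1
Op 7: append 1 -> log_len=2
Op 8: F0 acks idx 1 -> match: F0=1 F1=1; commitIndex=1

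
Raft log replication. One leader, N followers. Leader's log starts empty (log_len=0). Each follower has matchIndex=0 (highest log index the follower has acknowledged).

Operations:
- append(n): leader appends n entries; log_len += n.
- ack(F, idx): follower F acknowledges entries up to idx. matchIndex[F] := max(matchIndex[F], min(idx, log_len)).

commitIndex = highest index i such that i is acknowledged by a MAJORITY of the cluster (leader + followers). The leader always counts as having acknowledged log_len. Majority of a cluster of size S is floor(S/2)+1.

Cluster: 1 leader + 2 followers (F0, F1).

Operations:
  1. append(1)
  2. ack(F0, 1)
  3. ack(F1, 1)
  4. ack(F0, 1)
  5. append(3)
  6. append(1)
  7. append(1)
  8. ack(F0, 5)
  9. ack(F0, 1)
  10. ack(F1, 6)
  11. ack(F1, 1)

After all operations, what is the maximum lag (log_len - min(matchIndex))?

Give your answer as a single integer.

Answer: 1

Derivation:
Op 1: append 1 -> log_len=1
Op 2: F0 acks idx 1 -> match: F0=1 F1=0; commitIndex=1
Op 3: F1 acks idx 1 -> match: F0=1 F1=1; commitIndex=1
Op 4: F0 acks idx 1 -> match: F0=1 F1=1; commitIndex=1
Op 5: append 3 -> log_len=4
Op 6: append 1 -> log_len=5
Op 7: append 1 -> log_len=6
Op 8: F0 acks idx 5 -> match: F0=5 F1=1; commitIndex=5
Op 9: F0 acks idx 1 -> match: F0=5 F1=1; commitIndex=5
Op 10: F1 acks idx 6 -> match: F0=5 F1=6; commitIndex=6
Op 11: F1 acks idx 1 -> match: F0=5 F1=6; commitIndex=6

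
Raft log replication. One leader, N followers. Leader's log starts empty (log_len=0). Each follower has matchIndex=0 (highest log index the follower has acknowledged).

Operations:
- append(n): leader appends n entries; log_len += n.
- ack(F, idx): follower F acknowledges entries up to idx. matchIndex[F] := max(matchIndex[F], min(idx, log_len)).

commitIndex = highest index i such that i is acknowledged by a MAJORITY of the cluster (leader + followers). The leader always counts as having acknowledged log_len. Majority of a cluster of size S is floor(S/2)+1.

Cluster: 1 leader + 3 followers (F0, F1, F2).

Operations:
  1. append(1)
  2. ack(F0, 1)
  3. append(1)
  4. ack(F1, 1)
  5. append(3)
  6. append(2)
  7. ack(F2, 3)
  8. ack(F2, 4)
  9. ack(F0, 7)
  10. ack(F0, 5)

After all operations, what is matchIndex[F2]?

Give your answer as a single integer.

Answer: 4

Derivation:
Op 1: append 1 -> log_len=1
Op 2: F0 acks idx 1 -> match: F0=1 F1=0 F2=0; commitIndex=0
Op 3: append 1 -> log_len=2
Op 4: F1 acks idx 1 -> match: F0=1 F1=1 F2=0; commitIndex=1
Op 5: append 3 -> log_len=5
Op 6: append 2 -> log_len=7
Op 7: F2 acks idx 3 -> match: F0=1 F1=1 F2=3; commitIndex=1
Op 8: F2 acks idx 4 -> match: F0=1 F1=1 F2=4; commitIndex=1
Op 9: F0 acks idx 7 -> match: F0=7 F1=1 F2=4; commitIndex=4
Op 10: F0 acks idx 5 -> match: F0=7 F1=1 F2=4; commitIndex=4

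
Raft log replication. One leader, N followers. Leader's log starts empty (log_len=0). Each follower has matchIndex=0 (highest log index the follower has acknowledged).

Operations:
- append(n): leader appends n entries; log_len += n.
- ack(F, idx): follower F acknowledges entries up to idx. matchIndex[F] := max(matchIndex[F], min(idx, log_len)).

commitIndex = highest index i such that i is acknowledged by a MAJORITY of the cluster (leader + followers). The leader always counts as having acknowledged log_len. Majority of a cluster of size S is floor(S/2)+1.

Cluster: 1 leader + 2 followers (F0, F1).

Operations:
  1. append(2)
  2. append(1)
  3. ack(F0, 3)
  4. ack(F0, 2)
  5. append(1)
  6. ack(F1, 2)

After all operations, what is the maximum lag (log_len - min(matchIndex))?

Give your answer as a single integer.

Answer: 2

Derivation:
Op 1: append 2 -> log_len=2
Op 2: append 1 -> log_len=3
Op 3: F0 acks idx 3 -> match: F0=3 F1=0; commitIndex=3
Op 4: F0 acks idx 2 -> match: F0=3 F1=0; commitIndex=3
Op 5: append 1 -> log_len=4
Op 6: F1 acks idx 2 -> match: F0=3 F1=2; commitIndex=3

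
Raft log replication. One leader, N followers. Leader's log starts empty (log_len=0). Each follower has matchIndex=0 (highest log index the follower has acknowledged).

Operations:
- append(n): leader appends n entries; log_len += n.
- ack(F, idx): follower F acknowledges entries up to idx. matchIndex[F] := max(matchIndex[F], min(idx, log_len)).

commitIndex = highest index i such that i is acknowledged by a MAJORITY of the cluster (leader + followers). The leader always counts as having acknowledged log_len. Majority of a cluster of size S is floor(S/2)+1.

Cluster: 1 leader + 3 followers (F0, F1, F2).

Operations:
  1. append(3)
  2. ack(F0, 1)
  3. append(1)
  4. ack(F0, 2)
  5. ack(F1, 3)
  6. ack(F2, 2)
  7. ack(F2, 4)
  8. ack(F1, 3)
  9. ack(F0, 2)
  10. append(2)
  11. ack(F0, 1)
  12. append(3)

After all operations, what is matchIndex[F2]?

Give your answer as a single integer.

Op 1: append 3 -> log_len=3
Op 2: F0 acks idx 1 -> match: F0=1 F1=0 F2=0; commitIndex=0
Op 3: append 1 -> log_len=4
Op 4: F0 acks idx 2 -> match: F0=2 F1=0 F2=0; commitIndex=0
Op 5: F1 acks idx 3 -> match: F0=2 F1=3 F2=0; commitIndex=2
Op 6: F2 acks idx 2 -> match: F0=2 F1=3 F2=2; commitIndex=2
Op 7: F2 acks idx 4 -> match: F0=2 F1=3 F2=4; commitIndex=3
Op 8: F1 acks idx 3 -> match: F0=2 F1=3 F2=4; commitIndex=3
Op 9: F0 acks idx 2 -> match: F0=2 F1=3 F2=4; commitIndex=3
Op 10: append 2 -> log_len=6
Op 11: F0 acks idx 1 -> match: F0=2 F1=3 F2=4; commitIndex=3
Op 12: append 3 -> log_len=9

Answer: 4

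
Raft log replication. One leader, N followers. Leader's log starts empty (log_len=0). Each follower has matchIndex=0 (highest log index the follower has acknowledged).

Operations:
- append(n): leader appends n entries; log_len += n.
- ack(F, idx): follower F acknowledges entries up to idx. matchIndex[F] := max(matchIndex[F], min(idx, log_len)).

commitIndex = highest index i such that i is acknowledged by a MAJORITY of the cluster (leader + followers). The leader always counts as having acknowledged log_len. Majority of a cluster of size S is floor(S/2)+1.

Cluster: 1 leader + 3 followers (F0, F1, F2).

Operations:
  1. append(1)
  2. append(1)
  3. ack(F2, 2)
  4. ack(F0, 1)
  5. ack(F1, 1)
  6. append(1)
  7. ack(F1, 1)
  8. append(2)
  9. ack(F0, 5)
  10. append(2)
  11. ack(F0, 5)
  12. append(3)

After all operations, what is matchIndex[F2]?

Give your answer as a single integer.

Answer: 2

Derivation:
Op 1: append 1 -> log_len=1
Op 2: append 1 -> log_len=2
Op 3: F2 acks idx 2 -> match: F0=0 F1=0 F2=2; commitIndex=0
Op 4: F0 acks idx 1 -> match: F0=1 F1=0 F2=2; commitIndex=1
Op 5: F1 acks idx 1 -> match: F0=1 F1=1 F2=2; commitIndex=1
Op 6: append 1 -> log_len=3
Op 7: F1 acks idx 1 -> match: F0=1 F1=1 F2=2; commitIndex=1
Op 8: append 2 -> log_len=5
Op 9: F0 acks idx 5 -> match: F0=5 F1=1 F2=2; commitIndex=2
Op 10: append 2 -> log_len=7
Op 11: F0 acks idx 5 -> match: F0=5 F1=1 F2=2; commitIndex=2
Op 12: append 3 -> log_len=10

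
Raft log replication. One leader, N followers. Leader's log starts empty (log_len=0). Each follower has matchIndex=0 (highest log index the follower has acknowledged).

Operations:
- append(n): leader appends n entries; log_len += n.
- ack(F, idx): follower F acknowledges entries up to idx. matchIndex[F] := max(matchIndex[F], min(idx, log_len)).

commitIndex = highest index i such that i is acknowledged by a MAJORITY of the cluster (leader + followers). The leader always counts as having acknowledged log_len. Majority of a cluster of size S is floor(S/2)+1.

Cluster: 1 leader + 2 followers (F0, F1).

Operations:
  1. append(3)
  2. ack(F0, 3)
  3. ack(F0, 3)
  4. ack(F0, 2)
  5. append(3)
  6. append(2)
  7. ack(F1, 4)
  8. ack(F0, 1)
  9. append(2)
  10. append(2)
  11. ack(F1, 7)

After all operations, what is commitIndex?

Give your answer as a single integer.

Op 1: append 3 -> log_len=3
Op 2: F0 acks idx 3 -> match: F0=3 F1=0; commitIndex=3
Op 3: F0 acks idx 3 -> match: F0=3 F1=0; commitIndex=3
Op 4: F0 acks idx 2 -> match: F0=3 F1=0; commitIndex=3
Op 5: append 3 -> log_len=6
Op 6: append 2 -> log_len=8
Op 7: F1 acks idx 4 -> match: F0=3 F1=4; commitIndex=4
Op 8: F0 acks idx 1 -> match: F0=3 F1=4; commitIndex=4
Op 9: append 2 -> log_len=10
Op 10: append 2 -> log_len=12
Op 11: F1 acks idx 7 -> match: F0=3 F1=7; commitIndex=7

Answer: 7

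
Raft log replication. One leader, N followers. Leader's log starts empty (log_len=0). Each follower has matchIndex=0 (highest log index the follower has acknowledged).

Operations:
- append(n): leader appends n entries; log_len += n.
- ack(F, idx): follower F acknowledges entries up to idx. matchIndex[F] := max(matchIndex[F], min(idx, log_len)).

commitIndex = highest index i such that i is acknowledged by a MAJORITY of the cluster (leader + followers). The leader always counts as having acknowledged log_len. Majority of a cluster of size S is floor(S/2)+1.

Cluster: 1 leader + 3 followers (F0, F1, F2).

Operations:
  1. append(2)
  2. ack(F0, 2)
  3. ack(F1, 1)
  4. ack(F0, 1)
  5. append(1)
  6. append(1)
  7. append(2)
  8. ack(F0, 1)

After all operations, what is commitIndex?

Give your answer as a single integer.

Op 1: append 2 -> log_len=2
Op 2: F0 acks idx 2 -> match: F0=2 F1=0 F2=0; commitIndex=0
Op 3: F1 acks idx 1 -> match: F0=2 F1=1 F2=0; commitIndex=1
Op 4: F0 acks idx 1 -> match: F0=2 F1=1 F2=0; commitIndex=1
Op 5: append 1 -> log_len=3
Op 6: append 1 -> log_len=4
Op 7: append 2 -> log_len=6
Op 8: F0 acks idx 1 -> match: F0=2 F1=1 F2=0; commitIndex=1

Answer: 1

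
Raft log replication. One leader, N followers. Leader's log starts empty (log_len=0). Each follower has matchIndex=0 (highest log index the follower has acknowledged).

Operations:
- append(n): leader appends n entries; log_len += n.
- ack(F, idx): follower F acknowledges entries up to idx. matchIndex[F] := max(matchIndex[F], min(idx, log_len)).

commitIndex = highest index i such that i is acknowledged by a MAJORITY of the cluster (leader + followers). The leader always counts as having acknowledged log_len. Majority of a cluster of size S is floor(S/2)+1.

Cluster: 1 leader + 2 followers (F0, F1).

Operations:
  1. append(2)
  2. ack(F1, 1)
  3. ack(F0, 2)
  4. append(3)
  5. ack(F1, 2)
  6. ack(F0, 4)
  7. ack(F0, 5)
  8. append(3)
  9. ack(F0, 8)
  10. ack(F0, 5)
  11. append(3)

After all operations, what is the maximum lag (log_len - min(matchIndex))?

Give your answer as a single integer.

Answer: 9

Derivation:
Op 1: append 2 -> log_len=2
Op 2: F1 acks idx 1 -> match: F0=0 F1=1; commitIndex=1
Op 3: F0 acks idx 2 -> match: F0=2 F1=1; commitIndex=2
Op 4: append 3 -> log_len=5
Op 5: F1 acks idx 2 -> match: F0=2 F1=2; commitIndex=2
Op 6: F0 acks idx 4 -> match: F0=4 F1=2; commitIndex=4
Op 7: F0 acks idx 5 -> match: F0=5 F1=2; commitIndex=5
Op 8: append 3 -> log_len=8
Op 9: F0 acks idx 8 -> match: F0=8 F1=2; commitIndex=8
Op 10: F0 acks idx 5 -> match: F0=8 F1=2; commitIndex=8
Op 11: append 3 -> log_len=11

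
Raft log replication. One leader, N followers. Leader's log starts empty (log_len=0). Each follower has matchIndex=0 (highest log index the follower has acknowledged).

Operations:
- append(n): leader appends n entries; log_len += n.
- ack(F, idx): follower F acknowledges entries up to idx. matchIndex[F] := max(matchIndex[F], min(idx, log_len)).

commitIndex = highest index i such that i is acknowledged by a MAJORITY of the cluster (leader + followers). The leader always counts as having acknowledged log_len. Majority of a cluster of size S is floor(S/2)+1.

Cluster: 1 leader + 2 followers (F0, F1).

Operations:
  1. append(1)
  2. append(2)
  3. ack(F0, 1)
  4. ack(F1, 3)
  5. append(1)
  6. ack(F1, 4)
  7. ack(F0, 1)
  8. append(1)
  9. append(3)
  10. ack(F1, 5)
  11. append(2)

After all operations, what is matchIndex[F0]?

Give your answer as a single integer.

Answer: 1

Derivation:
Op 1: append 1 -> log_len=1
Op 2: append 2 -> log_len=3
Op 3: F0 acks idx 1 -> match: F0=1 F1=0; commitIndex=1
Op 4: F1 acks idx 3 -> match: F0=1 F1=3; commitIndex=3
Op 5: append 1 -> log_len=4
Op 6: F1 acks idx 4 -> match: F0=1 F1=4; commitIndex=4
Op 7: F0 acks idx 1 -> match: F0=1 F1=4; commitIndex=4
Op 8: append 1 -> log_len=5
Op 9: append 3 -> log_len=8
Op 10: F1 acks idx 5 -> match: F0=1 F1=5; commitIndex=5
Op 11: append 2 -> log_len=10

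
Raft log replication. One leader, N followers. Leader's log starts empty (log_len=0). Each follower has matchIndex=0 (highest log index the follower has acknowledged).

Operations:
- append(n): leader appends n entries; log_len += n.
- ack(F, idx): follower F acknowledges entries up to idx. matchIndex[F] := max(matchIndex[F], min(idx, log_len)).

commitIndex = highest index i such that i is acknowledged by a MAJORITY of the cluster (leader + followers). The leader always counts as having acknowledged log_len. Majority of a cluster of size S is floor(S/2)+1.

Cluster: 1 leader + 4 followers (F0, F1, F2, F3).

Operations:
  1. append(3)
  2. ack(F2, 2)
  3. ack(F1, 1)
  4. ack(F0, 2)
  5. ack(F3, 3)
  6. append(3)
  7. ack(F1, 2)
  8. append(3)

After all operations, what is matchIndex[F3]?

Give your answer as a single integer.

Op 1: append 3 -> log_len=3
Op 2: F2 acks idx 2 -> match: F0=0 F1=0 F2=2 F3=0; commitIndex=0
Op 3: F1 acks idx 1 -> match: F0=0 F1=1 F2=2 F3=0; commitIndex=1
Op 4: F0 acks idx 2 -> match: F0=2 F1=1 F2=2 F3=0; commitIndex=2
Op 5: F3 acks idx 3 -> match: F0=2 F1=1 F2=2 F3=3; commitIndex=2
Op 6: append 3 -> log_len=6
Op 7: F1 acks idx 2 -> match: F0=2 F1=2 F2=2 F3=3; commitIndex=2
Op 8: append 3 -> log_len=9

Answer: 3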